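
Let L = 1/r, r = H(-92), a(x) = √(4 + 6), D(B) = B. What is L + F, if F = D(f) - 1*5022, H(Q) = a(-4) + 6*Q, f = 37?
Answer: -759450071/152347 - √10/304694 ≈ -4985.0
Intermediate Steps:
a(x) = √10
H(Q) = √10 + 6*Q
r = -552 + √10 (r = √10 + 6*(-92) = √10 - 552 = -552 + √10 ≈ -548.84)
L = 1/(-552 + √10) ≈ -0.0018220
F = -4985 (F = 37 - 1*5022 = 37 - 5022 = -4985)
L + F = (-276/152347 - √10/304694) - 4985 = -759450071/152347 - √10/304694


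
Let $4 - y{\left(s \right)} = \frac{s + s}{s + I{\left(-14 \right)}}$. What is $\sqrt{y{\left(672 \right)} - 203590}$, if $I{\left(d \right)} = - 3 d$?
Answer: $\frac{i \sqrt{58836898}}{17} \approx 451.21 i$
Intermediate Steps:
$y{\left(s \right)} = 4 - \frac{2 s}{42 + s}$ ($y{\left(s \right)} = 4 - \frac{s + s}{s - -42} = 4 - \frac{2 s}{s + 42} = 4 - \frac{2 s}{42 + s}$)
$\sqrt{y{\left(672 \right)} - 203590} = \sqrt{\frac{2 \left(84 + 672\right)}{42 + 672} - 203590} = \sqrt{2 \cdot \frac{1}{714} \cdot 756 - 203590} = \sqrt{\frac{36}{17} - 203590} = \sqrt{- \frac{3460994}{17}} = \frac{i \sqrt{58836898}}{17}$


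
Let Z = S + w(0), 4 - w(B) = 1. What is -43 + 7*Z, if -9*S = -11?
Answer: -121/9 ≈ -13.444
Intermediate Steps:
w(B) = 3 (w(B) = 4 - 1*1 = 4 - 1 = 3)
S = 11/9 (S = -⅑*(-11) = 11/9 ≈ 1.2222)
Z = 38/9 (Z = 11/9 + 3 = 38/9 ≈ 4.2222)
-43 + 7*Z = -43 + 7*(38/9) = -43 + 266/9 = -121/9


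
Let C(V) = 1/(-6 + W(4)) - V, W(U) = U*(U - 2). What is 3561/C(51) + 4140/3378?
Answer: -3939996/56863 ≈ -69.289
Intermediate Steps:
W(U) = U*(-2 + U)
C(V) = ½ - V (C(V) = 1/(-6 + 4*(-2 + 4)) - V = 1/(-6 + 4*2) - V = 1/(-6 + 8) - V = 1/2 - V = ½ - V)
3561/C(51) + 4140/3378 = 3561/(½ - 1*51) + 4140/3378 = 3561/(½ - 51) + 4140*(1/3378) = 3561/(-101/2) + 690/563 = 3561*(-2/101) + 690/563 = -7122/101 + 690/563 = -3939996/56863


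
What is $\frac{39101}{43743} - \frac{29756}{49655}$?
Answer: $\frac{639943447}{2172058665} \approx 0.29463$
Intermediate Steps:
$\frac{39101}{43743} - \frac{29756}{49655} = \frac{639943447}{2172058665}$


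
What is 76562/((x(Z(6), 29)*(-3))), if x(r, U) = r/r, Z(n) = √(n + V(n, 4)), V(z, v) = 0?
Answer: -76562/3 ≈ -25521.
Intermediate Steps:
Z(n) = √n (Z(n) = √(n + 0) = √n)
x(r, U) = 1
76562/((x(Z(6), 29)*(-3))) = 76562/((1*(-3))) = 76562/(-3) = 76562*(-⅓) = -76562/3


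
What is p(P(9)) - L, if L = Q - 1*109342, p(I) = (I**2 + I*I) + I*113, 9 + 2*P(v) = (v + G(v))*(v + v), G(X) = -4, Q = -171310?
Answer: 288509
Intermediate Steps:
P(v) = -9/2 + v*(-4 + v) (P(v) = -9/2 + ((v - 4)*(v + v))/2 = -9/2 + ((-4 + v)*(2*v))/2 = -9/2 + (2*v*(-4 + v))/2 = -9/2 + v*(-4 + v))
p(I) = 2*I**2 + 113*I (p(I) = (I**2 + I**2) + 113*I = 2*I**2 + 113*I)
L = -280652 (L = -171310 - 1*109342 = -171310 - 109342 = -280652)
p(P(9)) - L = (-9/2 + 9**2 - 4*9)*(113 + 2*(-9/2 + 9**2 - 4*9)) - 1*(-280652) = (-9/2 + 81 - 36)*(113 + 2*(-9/2 + 81 - 36)) + 280652 = 81*(113 + 2*(81/2))/2 + 280652 = 81*(113 + 81)/2 + 280652 = (81/2)*194 + 280652 = 7857 + 280652 = 288509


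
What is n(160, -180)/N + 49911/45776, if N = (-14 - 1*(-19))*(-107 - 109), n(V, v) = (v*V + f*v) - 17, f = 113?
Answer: 288014339/6179760 ≈ 46.606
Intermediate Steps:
n(V, v) = -17 + 113*v + V*v (n(V, v) = (v*V + 113*v) - 17 = (V*v + 113*v) - 17 = (113*v + V*v) - 17 = -17 + 113*v + V*v)
N = -1080 (N = (-14 + 19)*(-216) = 5*(-216) = -1080)
n(160, -180)/N + 49911/45776 = (-17 + 113*(-180) + 160*(-180))/(-1080) + 49911/45776 = (-17 - 20340 - 28800)*(-1/1080) + 49911*(1/45776) = -49157*(-1/1080) + 49911/45776 = 49157/1080 + 49911/45776 = 288014339/6179760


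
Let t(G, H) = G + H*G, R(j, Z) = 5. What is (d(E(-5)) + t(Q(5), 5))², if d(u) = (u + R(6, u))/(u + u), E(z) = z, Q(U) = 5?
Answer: 900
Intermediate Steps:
d(u) = (5 + u)/(2*u) (d(u) = (u + 5)/(u + u) = (5 + u)/((2*u)) = (5 + u)*(1/(2*u)) = (5 + u)/(2*u))
t(G, H) = G + G*H
(d(E(-5)) + t(Q(5), 5))² = ((½)*(5 - 5)/(-5) + 5*(1 + 5))² = ((½)*(-⅕)*0 + 5*6)² = (0 + 30)² = 30² = 900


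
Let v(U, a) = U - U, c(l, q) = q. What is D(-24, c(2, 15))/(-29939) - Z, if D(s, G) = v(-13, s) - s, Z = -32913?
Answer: 985382283/29939 ≈ 32913.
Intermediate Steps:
v(U, a) = 0
D(s, G) = -s (D(s, G) = 0 - s = -s)
D(-24, c(2, 15))/(-29939) - Z = -1*(-24)/(-29939) - 1*(-32913) = 24*(-1/29939) + 32913 = -24/29939 + 32913 = 985382283/29939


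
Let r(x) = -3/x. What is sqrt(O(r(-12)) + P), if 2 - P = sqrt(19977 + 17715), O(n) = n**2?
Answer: sqrt(33 - 96*sqrt(1047))/4 ≈ 13.859*I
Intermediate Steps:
P = 2 - 6*sqrt(1047) (P = 2 - sqrt(19977 + 17715) = 2 - sqrt(37692) = 2 - 6*sqrt(1047) ≈ -192.14)
sqrt(O(r(-12)) + P) = sqrt((-3/(-12))**2 + (2 - 6*sqrt(1047))) = sqrt((-3*(-1/12))**2 + (2 - 6*sqrt(1047))) = sqrt((1/4)**2 + (2 - 6*sqrt(1047))) = sqrt(1/16 + (2 - 6*sqrt(1047))) = sqrt(33/16 - 6*sqrt(1047))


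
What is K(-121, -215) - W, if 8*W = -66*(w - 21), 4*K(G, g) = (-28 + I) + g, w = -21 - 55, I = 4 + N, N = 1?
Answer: -3439/4 ≈ -859.75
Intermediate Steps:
I = 5 (I = 4 + 1 = 5)
w = -76
K(G, g) = -23/4 + g/4 (K(G, g) = ((-28 + 5) + g)/4 = (-23 + g)/4 = -23/4 + g/4)
W = 3201/4 (W = (-66*(-76 - 21))/8 = (-66*(-97))/8 = (⅛)*6402 = 3201/4 ≈ 800.25)
K(-121, -215) - W = (-23/4 + (¼)*(-215)) - 1*3201/4 = (-23/4 - 215/4) - 3201/4 = -119/2 - 3201/4 = -3439/4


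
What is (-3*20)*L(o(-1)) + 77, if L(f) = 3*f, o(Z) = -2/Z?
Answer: -283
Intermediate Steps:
(-3*20)*L(o(-1)) + 77 = (-3*20)*(3*(-2/(-1))) + 77 = -180*(-2*(-1)) + 77 = -180*2 + 77 = -60*6 + 77 = -360 + 77 = -283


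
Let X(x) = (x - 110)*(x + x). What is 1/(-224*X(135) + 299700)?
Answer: -1/1212300 ≈ -8.2488e-7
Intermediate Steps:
X(x) = 2*x*(-110 + x) (X(x) = (-110 + x)*(2*x) = 2*x*(-110 + x))
1/(-224*X(135) + 299700) = 1/(-448*135*(-110 + 135) + 299700) = 1/(-448*135*25 + 299700) = 1/(-224*6750 + 299700) = 1/(-1512000 + 299700) = 1/(-1212300) = -1/1212300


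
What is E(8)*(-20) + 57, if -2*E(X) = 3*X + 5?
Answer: 347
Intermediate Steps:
E(X) = -5/2 - 3*X/2 (E(X) = -(3*X + 5)/2 = -(5 + 3*X)/2 = -5/2 - 3*X/2)
E(8)*(-20) + 57 = (-5/2 - 3/2*8)*(-20) + 57 = (-5/2 - 12)*(-20) + 57 = -29/2*(-20) + 57 = 290 + 57 = 347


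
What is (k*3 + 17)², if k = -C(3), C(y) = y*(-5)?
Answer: 3844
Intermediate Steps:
C(y) = -5*y
k = 15 (k = -(-5)*3 = -1*(-15) = 15)
(k*3 + 17)² = (15*3 + 17)² = (45 + 17)² = 62² = 3844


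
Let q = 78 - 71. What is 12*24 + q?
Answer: 295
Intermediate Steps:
q = 7
12*24 + q = 12*24 + 7 = 288 + 7 = 295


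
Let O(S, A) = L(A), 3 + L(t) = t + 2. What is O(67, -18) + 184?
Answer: 165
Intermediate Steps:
L(t) = -1 + t (L(t) = -3 + (t + 2) = -3 + (2 + t) = -1 + t)
O(S, A) = -1 + A
O(67, -18) + 184 = (-1 - 18) + 184 = -19 + 184 = 165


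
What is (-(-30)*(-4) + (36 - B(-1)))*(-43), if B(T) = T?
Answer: 3569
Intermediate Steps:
(-(-30)*(-4) + (36 - B(-1)))*(-43) = (-(-30)*(-4) + (36 - 1*(-1)))*(-43) = (-5*24 + (36 + 1))*(-43) = (-120 + 37)*(-43) = -83*(-43) = 3569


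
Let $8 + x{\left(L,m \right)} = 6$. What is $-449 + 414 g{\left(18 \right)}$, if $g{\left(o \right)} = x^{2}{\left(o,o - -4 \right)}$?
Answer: $1207$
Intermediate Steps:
$x{\left(L,m \right)} = -2$ ($x{\left(L,m \right)} = -8 + 6 = -2$)
$g{\left(o \right)} = 4$ ($g{\left(o \right)} = \left(-2\right)^{2} = 4$)
$-449 + 414 g{\left(18 \right)} = -449 + 414 \cdot 4 = -449 + 1656 = 1207$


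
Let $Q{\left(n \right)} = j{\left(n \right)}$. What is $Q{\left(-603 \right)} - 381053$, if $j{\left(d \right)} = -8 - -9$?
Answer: $-381052$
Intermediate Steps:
$j{\left(d \right)} = 1$ ($j{\left(d \right)} = -8 + 9 = 1$)
$Q{\left(n \right)} = 1$
$Q{\left(-603 \right)} - 381053 = 1 - 381053 = -381052$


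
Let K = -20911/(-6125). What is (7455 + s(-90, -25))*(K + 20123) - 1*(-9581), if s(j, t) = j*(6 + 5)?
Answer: 159405388523/1225 ≈ 1.3013e+8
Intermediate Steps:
s(j, t) = 11*j (s(j, t) = j*11 = 11*j)
K = 20911/6125 (K = -20911*(-1/6125) = 20911/6125 ≈ 3.4140)
(7455 + s(-90, -25))*(K + 20123) - 1*(-9581) = (7455 + 11*(-90))*(20911/6125 + 20123) - 1*(-9581) = (7455 - 990)*(123274286/6125) + 9581 = 6465*(123274286/6125) + 9581 = 159393651798/1225 + 9581 = 159405388523/1225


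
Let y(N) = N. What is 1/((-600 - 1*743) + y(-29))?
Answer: -1/1372 ≈ -0.00072886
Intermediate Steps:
1/((-600 - 1*743) + y(-29)) = 1/((-600 - 1*743) - 29) = 1/((-600 - 743) - 29) = 1/(-1343 - 29) = 1/(-1372) = -1/1372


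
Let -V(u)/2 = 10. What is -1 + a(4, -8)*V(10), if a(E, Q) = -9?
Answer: 179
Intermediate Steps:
V(u) = -20 (V(u) = -2*10 = -20)
-1 + a(4, -8)*V(10) = -1 - 9*(-20) = -1 + 180 = 179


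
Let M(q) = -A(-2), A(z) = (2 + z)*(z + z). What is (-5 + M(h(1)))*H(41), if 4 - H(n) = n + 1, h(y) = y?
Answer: 190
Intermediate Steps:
H(n) = 3 - n (H(n) = 4 - (n + 1) = 4 - (1 + n) = 4 + (-1 - n) = 3 - n)
A(z) = 2*z*(2 + z) (A(z) = (2 + z)*(2*z) = 2*z*(2 + z))
M(q) = 0 (M(q) = -2*(-2)*(2 - 2) = -2*(-2)*0 = -1*0 = 0)
(-5 + M(h(1)))*H(41) = (-5 + 0)*(3 - 1*41) = -5*(3 - 41) = -5*(-38) = 190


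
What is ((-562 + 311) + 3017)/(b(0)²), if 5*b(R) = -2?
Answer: 34575/2 ≈ 17288.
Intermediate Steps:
b(R) = -⅖ (b(R) = (⅕)*(-2) = -⅖)
((-562 + 311) + 3017)/(b(0)²) = ((-562 + 311) + 3017)/((-⅖)²) = (-251 + 3017)/(4/25) = 2766*(25/4) = 34575/2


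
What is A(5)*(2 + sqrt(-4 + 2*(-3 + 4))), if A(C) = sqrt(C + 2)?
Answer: sqrt(7)*(2 + I*sqrt(2)) ≈ 5.2915 + 3.7417*I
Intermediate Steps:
A(C) = sqrt(2 + C)
A(5)*(2 + sqrt(-4 + 2*(-3 + 4))) = sqrt(2 + 5)*(2 + sqrt(-4 + 2*(-3 + 4))) = sqrt(7)*(2 + sqrt(-4 + 2*1)) = sqrt(7)*(2 + sqrt(-4 + 2)) = sqrt(7)*(2 + sqrt(-2)) = sqrt(7)*(2 + I*sqrt(2))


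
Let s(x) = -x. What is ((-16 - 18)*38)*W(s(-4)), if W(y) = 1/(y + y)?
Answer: -323/2 ≈ -161.50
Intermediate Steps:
W(y) = 1/(2*y)
((-16 - 18)*38)*W(s(-4)) = ((-16 - 18)*38)*(1/(2*((-1*(-4))))) = (-34*38)*((1/2)/4) = -646/4 = -1292*1/8 = -323/2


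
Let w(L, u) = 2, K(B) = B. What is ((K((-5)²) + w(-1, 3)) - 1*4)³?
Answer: 12167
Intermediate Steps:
((K((-5)²) + w(-1, 3)) - 1*4)³ = (((-5)² + 2) - 1*4)³ = ((25 + 2) - 4)³ = (27 - 4)³ = 23³ = 12167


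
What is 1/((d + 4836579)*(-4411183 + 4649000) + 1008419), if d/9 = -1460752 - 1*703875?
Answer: -1/3482844176869 ≈ -2.8712e-13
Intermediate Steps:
d = -19481643 (d = 9*(-1460752 - 1*703875) = 9*(-1460752 - 703875) = 9*(-2164627) = -19481643)
1/((d + 4836579)*(-4411183 + 4649000) + 1008419) = 1/((-19481643 + 4836579)*(-4411183 + 4649000) + 1008419) = 1/(-14645064*237817 + 1008419) = 1/(-3482845185288 + 1008419) = 1/(-3482844176869) = -1/3482844176869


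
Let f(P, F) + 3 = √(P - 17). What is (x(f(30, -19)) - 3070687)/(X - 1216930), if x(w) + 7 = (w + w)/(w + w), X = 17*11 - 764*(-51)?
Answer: 3070693/1177779 ≈ 2.6072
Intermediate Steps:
f(P, F) = -3 + √(-17 + P) (f(P, F) = -3 + √(P - 17) = -3 + √(-17 + P))
X = 39151 (X = 187 + 38964 = 39151)
x(w) = -6 (x(w) = -7 + (w + w)/(w + w) = -7 + (2*w)/((2*w)) = -7 + (2*w)*(1/(2*w)) = -7 + 1 = -6)
(x(f(30, -19)) - 3070687)/(X - 1216930) = (-6 - 3070687)/(39151 - 1216930) = -3070693/(-1177779) = -3070693*(-1/1177779) = 3070693/1177779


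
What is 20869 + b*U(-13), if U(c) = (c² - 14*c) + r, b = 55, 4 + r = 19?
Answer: 40999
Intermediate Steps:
r = 15 (r = -4 + 19 = 15)
U(c) = 15 + c² - 14*c (U(c) = (c² - 14*c) + 15 = 15 + c² - 14*c)
20869 + b*U(-13) = 20869 + 55*(15 + (-13)² - 14*(-13)) = 20869 + 55*(15 + 169 + 182) = 20869 + 55*366 = 20869 + 20130 = 40999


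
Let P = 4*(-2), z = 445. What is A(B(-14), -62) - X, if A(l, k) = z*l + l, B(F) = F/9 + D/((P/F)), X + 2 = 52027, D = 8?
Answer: -418273/9 ≈ -46475.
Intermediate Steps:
P = -8
X = 52025 (X = -2 + 52027 = 52025)
B(F) = -8*F/9 (B(F) = F/9 + 8/((-8/F)) = F*(⅑) + 8*(-F/8) = F/9 - F = -8*F/9)
A(l, k) = 446*l (A(l, k) = 445*l + l = 446*l)
A(B(-14), -62) - X = 446*(-8/9*(-14)) - 1*52025 = 446*(112/9) - 52025 = 49952/9 - 52025 = -418273/9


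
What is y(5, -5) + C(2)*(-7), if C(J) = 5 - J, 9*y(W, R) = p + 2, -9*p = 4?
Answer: -1687/81 ≈ -20.827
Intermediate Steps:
p = -4/9 (p = -⅑*4 = -4/9 ≈ -0.44444)
y(W, R) = 14/81 (y(W, R) = (-4/9 + 2)/9 = (⅑)*(14/9) = 14/81)
y(5, -5) + C(2)*(-7) = 14/81 + (5 - 1*2)*(-7) = 14/81 + (5 - 2)*(-7) = 14/81 + 3*(-7) = 14/81 - 21 = -1687/81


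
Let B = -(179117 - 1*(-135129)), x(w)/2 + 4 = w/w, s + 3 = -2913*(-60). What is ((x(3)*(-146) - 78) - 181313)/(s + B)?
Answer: 180515/139469 ≈ 1.2943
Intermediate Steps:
s = 174777 (s = -3 - 2913*(-60) = -3 + 174780 = 174777)
x(w) = -6 (x(w) = -8 + 2*(w/w) = -8 + 2*1 = -8 + 2 = -6)
B = -314246 (B = -(179117 + 135129) = -1*314246 = -314246)
((x(3)*(-146) - 78) - 181313)/(s + B) = ((-6*(-146) - 78) - 181313)/(174777 - 314246) = ((876 - 78) - 181313)/(-139469) = (798 - 181313)*(-1/139469) = -180515*(-1/139469) = 180515/139469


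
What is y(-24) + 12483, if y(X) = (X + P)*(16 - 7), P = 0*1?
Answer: 12267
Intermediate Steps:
P = 0
y(X) = 9*X (y(X) = (X + 0)*(16 - 7) = X*9 = 9*X)
y(-24) + 12483 = 9*(-24) + 12483 = -216 + 12483 = 12267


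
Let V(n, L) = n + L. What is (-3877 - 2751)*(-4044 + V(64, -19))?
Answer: 26505372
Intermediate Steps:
V(n, L) = L + n
(-3877 - 2751)*(-4044 + V(64, -19)) = (-3877 - 2751)*(-4044 + (-19 + 64)) = -6628*(-4044 + 45) = -6628*(-3999) = 26505372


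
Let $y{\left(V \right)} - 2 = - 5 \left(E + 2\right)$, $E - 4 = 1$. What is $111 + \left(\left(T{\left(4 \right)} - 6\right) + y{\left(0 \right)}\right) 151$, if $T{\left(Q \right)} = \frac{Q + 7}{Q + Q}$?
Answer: $- \frac{44563}{8} \approx -5570.4$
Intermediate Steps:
$E = 5$ ($E = 4 + 1 = 5$)
$T{\left(Q \right)} = \frac{7 + Q}{2 Q}$
$y{\left(V \right)} = -33$ ($y{\left(V \right)} = 2 - 5 \left(5 + 2\right) = 2 - 35 = -33$)
$111 + \left(\left(T{\left(4 \right)} - 6\right) + y{\left(0 \right)}\right) 151 = 111 + \left(\left(\frac{7 + 4}{2 \cdot 4} - 6\right) - 33\right) 151 = 111 + \left(\left(\frac{1}{2} \cdot \frac{1}{4} \cdot 11 - 6\right) - 33\right) 151 = 111 + \left(\left(\frac{11}{8} - 6\right) - 33\right) 151 = 111 + \left(- \frac{37}{8} - 33\right) 151 = 111 - \frac{45451}{8} = - \frac{44563}{8}$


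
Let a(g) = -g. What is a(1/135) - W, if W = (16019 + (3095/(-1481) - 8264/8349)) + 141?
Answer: -8990023297168/556419105 ≈ -16157.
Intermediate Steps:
W = 199778203901/12364869 (W = (16019 + (3095*(-1/1481) - 8264*1/8349)) + 141 = (16019 + (-3095/1481 - 8264/8349)) + 141 = (16019 - 38079139/12364869) + 141 = 198034757372/12364869 + 141 = 199778203901/12364869 ≈ 16157.)
a(1/135) - W = -1/135 - 1*199778203901/12364869 = -1*1/135 - 199778203901/12364869 = -1/135 - 199778203901/12364869 = -8990023297168/556419105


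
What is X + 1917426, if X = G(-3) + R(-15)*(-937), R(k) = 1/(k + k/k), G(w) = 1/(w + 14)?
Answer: 295293925/154 ≈ 1.9175e+6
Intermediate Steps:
G(w) = 1/(14 + w)
R(k) = 1/(1 + k) (R(k) = 1/(k + 1) = 1/(1 + k))
X = 10321/154 (X = 1/(14 - 3) - 937/(1 - 15) = 1/11 - 937/(-14) = 1/11 - 1/14*(-937) = 1/11 + 937/14 = 10321/154 ≈ 67.020)
X + 1917426 = 10321/154 + 1917426 = 295293925/154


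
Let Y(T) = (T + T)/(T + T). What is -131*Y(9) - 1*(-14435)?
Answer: 14304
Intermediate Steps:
Y(T) = 1 (Y(T) = (2*T)/((2*T)) = (2*T)*(1/(2*T)) = 1)
-131*Y(9) - 1*(-14435) = -131*1 - 1*(-14435) = -131 + 14435 = 14304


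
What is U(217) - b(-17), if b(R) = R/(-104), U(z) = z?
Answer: 22551/104 ≈ 216.84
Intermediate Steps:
b(R) = -R/104 (b(R) = R*(-1/104) = -R/104)
U(217) - b(-17) = 217 - (-1)*(-17)/104 = 217 - 1*17/104 = 217 - 17/104 = 22551/104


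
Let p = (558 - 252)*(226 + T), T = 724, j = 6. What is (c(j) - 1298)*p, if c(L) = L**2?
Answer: -366863400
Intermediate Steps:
p = 290700 (p = (558 - 252)*(226 + 724) = 306*950 = 290700)
(c(j) - 1298)*p = (6**2 - 1298)*290700 = (36 - 1298)*290700 = -1262*290700 = -366863400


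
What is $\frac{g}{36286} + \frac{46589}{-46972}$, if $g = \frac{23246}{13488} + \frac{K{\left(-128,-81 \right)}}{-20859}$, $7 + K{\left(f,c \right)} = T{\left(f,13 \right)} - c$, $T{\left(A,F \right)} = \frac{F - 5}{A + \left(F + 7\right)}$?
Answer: $- \frac{535051140370929649}{539475482694400272} \approx -0.9918$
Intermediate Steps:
$T{\left(A,F \right)} = \frac{-5 + F}{7 + A + F}$ ($T{\left(A,F \right)} = \frac{-5 + F}{A + \left(7 + F\right)} = \frac{-5 + F}{7 + A + F}$)
$K{\left(f,c \right)} = -7 - c + \frac{8}{20 + f}$ ($K{\left(f,c \right)} = -7 - \left(c - \frac{-5 + 13}{7 + f + 13}\right) = -7 - \left(c - \frac{1}{20 + f} 8\right) = -7 - \left(c - \frac{8}{20 + f}\right) = -7 - c + \frac{8}{20 + f}$)
$g = \frac{2177510405}{1266057864}$ ($g = \frac{23246}{13488} + \frac{\frac{1}{20 - 128} \left(8 - \left(7 - 81\right) \left(20 - 128\right)\right)}{-20859} = 23246 \cdot \frac{1}{13488} + \frac{8 - \left(-74\right) \left(-108\right)}{-108} \left(- \frac{1}{20859}\right) = \frac{11623}{6744} + - \frac{8 - 7992}{108} \left(- \frac{1}{20859}\right) = \frac{11623}{6744} + \left(- \frac{1}{108}\right) \left(-7984\right) \left(- \frac{1}{20859}\right) = \frac{11623}{6744} + \frac{1996}{27} \left(- \frac{1}{20859}\right) = \frac{11623}{6744} - \frac{1996}{563193} = \frac{2177510405}{1266057864} \approx 1.7199$)
$\frac{g}{36286} + \frac{46589}{-46972} = \frac{2177510405}{1266057864 \cdot 36286} + \frac{46589}{-46972} = \frac{2177510405}{1266057864} \cdot \frac{1}{36286} + 46589 \left(- \frac{1}{46972}\right) = \frac{2177510405}{45940175653104} - \frac{46589}{46972} = - \frac{535051140370929649}{539475482694400272}$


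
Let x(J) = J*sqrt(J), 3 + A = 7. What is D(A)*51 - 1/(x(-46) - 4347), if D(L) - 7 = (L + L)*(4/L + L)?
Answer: 1979478744/825815 - 2*I*sqrt(46)/825815 ≈ 2397.0 - 1.6426e-5*I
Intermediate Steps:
A = 4 (A = -3 + 7 = 4)
x(J) = J**(3/2)
D(L) = 7 + 2*L*(L + 4/L) (D(L) = 7 + (L + L)*(4/L + L) = 7 + (2*L)*(L + 4/L) = 7 + 2*L*(L + 4/L))
D(A)*51 - 1/(x(-46) - 4347) = (15 + 2*4**2)*51 - 1/((-46)**(3/2) - 4347) = (15 + 2*16)*51 - 1/(-46*I*sqrt(46) - 4347) = (15 + 32)*51 - 1/(-4347 - 46*I*sqrt(46)) = 47*51 - 1/(-4347 - 46*I*sqrt(46)) = 2397 - 1/(-4347 - 46*I*sqrt(46))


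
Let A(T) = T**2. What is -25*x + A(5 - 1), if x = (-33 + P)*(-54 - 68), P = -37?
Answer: -213484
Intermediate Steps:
x = 8540 (x = (-33 - 37)*(-54 - 68) = -70*(-122) = 8540)
-25*x + A(5 - 1) = -25*8540 + (5 - 1)**2 = -213500 + 4**2 = -213500 + 16 = -213484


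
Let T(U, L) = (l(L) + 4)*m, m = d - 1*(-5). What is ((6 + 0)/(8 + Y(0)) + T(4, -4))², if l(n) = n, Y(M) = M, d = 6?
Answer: 9/16 ≈ 0.56250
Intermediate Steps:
m = 11 (m = 6 - 1*(-5) = 6 + 5 = 11)
T(U, L) = 44 + 11*L (T(U, L) = (L + 4)*11 = (4 + L)*11 = 44 + 11*L)
((6 + 0)/(8 + Y(0)) + T(4, -4))² = ((6 + 0)/(8 + 0) + (44 + 11*(-4)))² = (6/8 + (44 - 44))² = (6*(⅛) + 0)² = (¾ + 0)² = (¾)² = 9/16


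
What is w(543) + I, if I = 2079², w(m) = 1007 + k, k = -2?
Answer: 4323246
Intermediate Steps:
w(m) = 1005 (w(m) = 1007 - 2 = 1005)
I = 4322241
w(543) + I = 1005 + 4322241 = 4323246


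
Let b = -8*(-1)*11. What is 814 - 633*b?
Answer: -54890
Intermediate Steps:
b = 88 (b = 8*11 = 88)
814 - 633*b = 814 - 633*88 = 814 - 55704 = -54890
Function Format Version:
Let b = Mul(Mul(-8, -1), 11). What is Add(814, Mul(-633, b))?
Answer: -54890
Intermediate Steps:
b = 88 (b = Mul(8, 11) = 88)
Add(814, Mul(-633, b)) = Add(814, Mul(-633, 88)) = Add(814, -55704) = -54890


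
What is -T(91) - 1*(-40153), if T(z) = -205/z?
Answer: 3654128/91 ≈ 40155.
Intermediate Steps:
-T(91) - 1*(-40153) = -(-205)/91 - 1*(-40153) = -(-205)/91 + 40153 = -1*(-205/91) + 40153 = 205/91 + 40153 = 3654128/91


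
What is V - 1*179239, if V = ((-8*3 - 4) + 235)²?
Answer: -136390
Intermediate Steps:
V = 42849 (V = ((-24 - 4) + 235)² = (-28 + 235)² = 207² = 42849)
V - 1*179239 = 42849 - 1*179239 = 42849 - 179239 = -136390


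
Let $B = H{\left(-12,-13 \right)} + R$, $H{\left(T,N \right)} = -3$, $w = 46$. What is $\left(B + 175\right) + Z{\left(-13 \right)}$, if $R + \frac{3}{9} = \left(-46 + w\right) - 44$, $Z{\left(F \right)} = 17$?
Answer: $\frac{434}{3} \approx 144.67$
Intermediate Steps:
$R = - \frac{133}{3}$ ($R = - \frac{1}{3} + \left(\left(-46 + 46\right) - 44\right) = - \frac{1}{3} + \left(0 - 44\right) = - \frac{1}{3} - 44 = - \frac{133}{3} \approx -44.333$)
$B = - \frac{142}{3}$ ($B = -3 - \frac{133}{3} = - \frac{142}{3} \approx -47.333$)
$\left(B + 175\right) + Z{\left(-13 \right)} = \left(- \frac{142}{3} + 175\right) + 17 = \frac{383}{3} + 17 = \frac{434}{3}$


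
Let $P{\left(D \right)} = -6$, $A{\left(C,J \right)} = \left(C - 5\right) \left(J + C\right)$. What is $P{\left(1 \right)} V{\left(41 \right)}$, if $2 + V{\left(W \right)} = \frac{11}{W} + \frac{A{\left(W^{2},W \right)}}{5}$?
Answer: $- \frac{709971582}{205} \approx -3.4633 \cdot 10^{6}$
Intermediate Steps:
$A{\left(C,J \right)} = \left(-5 + C\right) \left(C + J\right)$
$V{\left(W \right)} = -2 - W - W^{2} + \frac{11}{W} + \frac{W^{3}}{5} + \frac{W^{4}}{5}$ ($V{\left(W \right)} = -2 + \left(\frac{11}{W} + \frac{\left(W^{2}\right)^{2} - 5 W^{2} - 5 W + W^{2} W}{5}\right) = -2 + \left(\frac{11}{W} + \left(W^{4} - 5 W^{2} - 5 W + W^{3}\right) \frac{1}{5}\right) = -2 + \left(\frac{11}{W} + \left(W^{3} + W^{4} - 5 W - 5 W^{2}\right) \frac{1}{5}\right) = -2 + \left(\frac{11}{W} + \left(- W - W^{2} + \frac{W^{3}}{5} + \frac{W^{4}}{5}\right)\right) = -2 + \left(- W - W^{2} + \frac{11}{W} + \frac{W^{3}}{5} + \frac{W^{4}}{5}\right) = -2 - W - W^{2} + \frac{11}{W} + \frac{W^{3}}{5} + \frac{W^{4}}{5}$)
$P{\left(1 \right)} V{\left(41 \right)} = - 6 \left(-2 - 41 - 41^{2} + \frac{11}{41} + \frac{41^{3}}{5} + \frac{41^{4}}{5}\right) = - 6 \left(-2 - 41 - 1681 + 11 \cdot \frac{1}{41} + \frac{1}{5} \cdot 68921 + \frac{1}{5} \cdot 2825761\right) = - 6 \left(-2 - 41 - 1681 + \frac{11}{41} + \frac{68921}{5} + \frac{2825761}{5}\right) = \left(-6\right) \frac{118328597}{205} = - \frac{709971582}{205}$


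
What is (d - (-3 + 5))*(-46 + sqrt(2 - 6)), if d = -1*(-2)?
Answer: 0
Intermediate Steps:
d = 2
(d - (-3 + 5))*(-46 + sqrt(2 - 6)) = (2 - (-3 + 5))*(-46 + sqrt(2 - 6)) = (2 - 1*2)*(-46 + sqrt(-4)) = (2 - 2)*(-46 + 2*I) = 0*(-46 + 2*I) = 0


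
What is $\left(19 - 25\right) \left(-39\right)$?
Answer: $234$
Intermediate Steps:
$\left(19 - 25\right) \left(-39\right) = \left(-6\right) \left(-39\right) = 234$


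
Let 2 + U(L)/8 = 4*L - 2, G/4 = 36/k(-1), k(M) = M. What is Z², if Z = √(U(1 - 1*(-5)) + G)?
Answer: 16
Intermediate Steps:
G = -144 (G = 4*(36/(-1)) = 4*(36*(-1)) = 4*(-36) = -144)
U(L) = -32 + 32*L (U(L) = -16 + 8*(4*L - 2) = -16 + 8*(-2 + 4*L) = -16 + (-16 + 32*L) = -32 + 32*L)
Z = 4 (Z = √((-32 + 32*(1 - 1*(-5))) - 144) = √((-32 + 32*(1 + 5)) - 144) = √((-32 + 32*6) - 144) = √((-32 + 192) - 144) = √(160 - 144) = √16 = 4)
Z² = 4² = 16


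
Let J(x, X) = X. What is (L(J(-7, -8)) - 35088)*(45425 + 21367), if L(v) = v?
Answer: -2344132032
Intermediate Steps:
(L(J(-7, -8)) - 35088)*(45425 + 21367) = (-8 - 35088)*(45425 + 21367) = -35096*66792 = -2344132032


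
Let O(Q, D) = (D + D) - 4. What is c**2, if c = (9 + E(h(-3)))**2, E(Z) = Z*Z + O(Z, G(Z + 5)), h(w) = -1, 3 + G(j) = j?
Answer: 4096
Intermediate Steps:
G(j) = -3 + j
O(Q, D) = -4 + 2*D (O(Q, D) = 2*D - 4 = -4 + 2*D)
E(Z) = Z**2 + 2*Z (E(Z) = Z*Z + (-4 + 2*(-3 + (Z + 5))) = Z**2 + (-4 + 2*(-3 + (5 + Z))) = Z**2 + (-4 + 2*(2 + Z)) = Z**2 + (-4 + (4 + 2*Z)) = Z**2 + 2*Z)
c = 64 (c = (9 - (2 - 1))**2 = (9 - 1*1)**2 = (9 - 1)**2 = 8**2 = 64)
c**2 = 64**2 = 4096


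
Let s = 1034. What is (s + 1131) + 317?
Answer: 2482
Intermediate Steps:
(s + 1131) + 317 = (1034 + 1131) + 317 = 2165 + 317 = 2482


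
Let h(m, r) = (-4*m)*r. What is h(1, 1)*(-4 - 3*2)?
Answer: 40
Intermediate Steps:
h(m, r) = -4*m*r
h(1, 1)*(-4 - 3*2) = (-4*1*1)*(-4 - 3*2) = -4*(-4 - 6) = -4*(-10) = 40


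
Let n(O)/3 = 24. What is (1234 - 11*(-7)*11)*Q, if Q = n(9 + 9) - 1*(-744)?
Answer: 1698096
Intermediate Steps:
n(O) = 72 (n(O) = 3*24 = 72)
Q = 816 (Q = 72 - 1*(-744) = 72 + 744 = 816)
(1234 - 11*(-7)*11)*Q = (1234 - 11*(-7)*11)*816 = (1234 + 77*11)*816 = (1234 + 847)*816 = 2081*816 = 1698096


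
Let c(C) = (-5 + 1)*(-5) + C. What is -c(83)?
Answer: -103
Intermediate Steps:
c(C) = 20 + C (c(C) = -4*(-5) + C = 20 + C)
-c(83) = -(20 + 83) = -1*103 = -103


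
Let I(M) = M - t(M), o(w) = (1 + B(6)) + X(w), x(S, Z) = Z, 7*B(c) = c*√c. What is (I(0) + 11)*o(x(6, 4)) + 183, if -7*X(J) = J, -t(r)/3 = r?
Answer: 1314/7 + 66*√6/7 ≈ 210.81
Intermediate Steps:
B(c) = c^(3/2)/7 (B(c) = (c*√c)/7 = c^(3/2)/7)
t(r) = -3*r
X(J) = -J/7
o(w) = 1 - w/7 + 6*√6/7 (o(w) = (1 + 6^(3/2)/7) - w/7 = (1 + (6*√6)/7) - w/7 = (1 + 6*√6/7) - w/7 = 1 - w/7 + 6*√6/7)
I(M) = 4*M (I(M) = M - (-3)*M = M + 3*M = 4*M)
(I(0) + 11)*o(x(6, 4)) + 183 = (4*0 + 11)*(1 - ⅐*4 + 6*√6/7) + 183 = (0 + 11)*(1 - 4/7 + 6*√6/7) + 183 = 11*(3/7 + 6*√6/7) + 183 = (33/7 + 66*√6/7) + 183 = 1314/7 + 66*√6/7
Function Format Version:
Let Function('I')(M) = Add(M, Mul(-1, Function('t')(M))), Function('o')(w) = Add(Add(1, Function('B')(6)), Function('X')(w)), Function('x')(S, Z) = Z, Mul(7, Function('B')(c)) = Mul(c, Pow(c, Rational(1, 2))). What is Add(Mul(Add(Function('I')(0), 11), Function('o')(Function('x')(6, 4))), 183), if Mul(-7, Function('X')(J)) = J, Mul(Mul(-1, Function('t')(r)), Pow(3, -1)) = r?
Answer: Add(Rational(1314, 7), Mul(Rational(66, 7), Pow(6, Rational(1, 2)))) ≈ 210.81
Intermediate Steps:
Function('B')(c) = Mul(Rational(1, 7), Pow(c, Rational(3, 2))) (Function('B')(c) = Mul(Rational(1, 7), Mul(c, Pow(c, Rational(1, 2)))) = Mul(Rational(1, 7), Pow(c, Rational(3, 2))))
Function('t')(r) = Mul(-3, r)
Function('X')(J) = Mul(Rational(-1, 7), J)
Function('o')(w) = Add(1, Mul(Rational(-1, 7), w), Mul(Rational(6, 7), Pow(6, Rational(1, 2)))) (Function('o')(w) = Add(Add(1, Mul(Rational(1, 7), Pow(6, Rational(3, 2)))), Mul(Rational(-1, 7), w)) = Add(Add(1, Mul(Rational(1, 7), Mul(6, Pow(6, Rational(1, 2))))), Mul(Rational(-1, 7), w)) = Add(Add(1, Mul(Rational(6, 7), Pow(6, Rational(1, 2)))), Mul(Rational(-1, 7), w)) = Add(1, Mul(Rational(-1, 7), w), Mul(Rational(6, 7), Pow(6, Rational(1, 2)))))
Function('I')(M) = Mul(4, M) (Function('I')(M) = Add(M, Mul(-1, Mul(-3, M))) = Add(M, Mul(3, M)) = Mul(4, M))
Add(Mul(Add(Function('I')(0), 11), Function('o')(Function('x')(6, 4))), 183) = Add(Mul(Add(Mul(4, 0), 11), Add(1, Mul(Rational(-1, 7), 4), Mul(Rational(6, 7), Pow(6, Rational(1, 2))))), 183) = Add(Mul(Add(0, 11), Add(1, Rational(-4, 7), Mul(Rational(6, 7), Pow(6, Rational(1, 2))))), 183) = Add(Mul(11, Add(Rational(3, 7), Mul(Rational(6, 7), Pow(6, Rational(1, 2))))), 183) = Add(Add(Rational(33, 7), Mul(Rational(66, 7), Pow(6, Rational(1, 2)))), 183) = Add(Rational(1314, 7), Mul(Rational(66, 7), Pow(6, Rational(1, 2))))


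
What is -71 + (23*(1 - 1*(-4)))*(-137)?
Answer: -15826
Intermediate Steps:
-71 + (23*(1 - 1*(-4)))*(-137) = -71 + (23*(1 + 4))*(-137) = -71 + (23*5)*(-137) = -71 + 115*(-137) = -71 - 15755 = -15826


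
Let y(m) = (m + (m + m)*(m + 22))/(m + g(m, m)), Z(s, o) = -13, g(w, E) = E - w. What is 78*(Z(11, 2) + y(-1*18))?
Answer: -312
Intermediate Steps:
y(m) = (m + 2*m*(22 + m))/m (y(m) = (m + (m + m)*(m + 22))/(m + (m - m)) = (m + (2*m)*(22 + m))/(m + 0) = (m + 2*m*(22 + m))/m)
78*(Z(11, 2) + y(-1*18)) = 78*(-13 + (45 + 2*(-1*18))) = 78*(-13 + (45 + 2*(-18))) = 78*(-13 + (45 - 36)) = 78*(-13 + 9) = 78*(-4) = -312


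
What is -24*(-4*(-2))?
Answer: -192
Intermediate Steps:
-24*(-4*(-2)) = -192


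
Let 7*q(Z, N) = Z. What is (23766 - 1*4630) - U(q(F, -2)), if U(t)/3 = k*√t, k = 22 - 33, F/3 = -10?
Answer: 19136 + 33*I*√210/7 ≈ 19136.0 + 68.317*I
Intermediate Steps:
F = -30 (F = 3*(-10) = -30)
q(Z, N) = Z/7
k = -11
U(t) = -33*√t (U(t) = 3*(-11*√t) = -33*√t)
(23766 - 1*4630) - U(q(F, -2)) = (23766 - 1*4630) - (-33)*√((⅐)*(-30)) = (23766 - 4630) - (-33)*√(-30/7) = 19136 - (-33)*I*√210/7 = 19136 + 33*I*√210/7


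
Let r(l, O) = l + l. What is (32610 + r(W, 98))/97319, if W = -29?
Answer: 32552/97319 ≈ 0.33449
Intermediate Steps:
r(l, O) = 2*l
(32610 + r(W, 98))/97319 = (32610 + 2*(-29))/97319 = (32610 - 58)*(1/97319) = 32552*(1/97319) = 32552/97319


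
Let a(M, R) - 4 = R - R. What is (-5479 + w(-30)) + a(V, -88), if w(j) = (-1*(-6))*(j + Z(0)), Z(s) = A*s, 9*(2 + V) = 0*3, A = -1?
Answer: -5655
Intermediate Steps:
V = -2 (V = -2 + (0*3)/9 = -2 + (⅑)*0 = -2 + 0 = -2)
a(M, R) = 4 (a(M, R) = 4 + (R - R) = 4 + 0 = 4)
Z(s) = -s
w(j) = 6*j (w(j) = (-1*(-6))*(j - 1*0) = 6*(j + 0) = 6*j)
(-5479 + w(-30)) + a(V, -88) = (-5479 + 6*(-30)) + 4 = (-5479 - 180) + 4 = -5659 + 4 = -5655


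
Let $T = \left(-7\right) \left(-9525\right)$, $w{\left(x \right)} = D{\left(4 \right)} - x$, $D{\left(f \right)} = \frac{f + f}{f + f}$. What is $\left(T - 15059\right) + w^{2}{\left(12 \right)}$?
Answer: $51737$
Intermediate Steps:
$D{\left(f \right)} = 1$ ($D{\left(f \right)} = \frac{2 f}{2 f} = 2 f \frac{1}{2 f} = 1$)
$w{\left(x \right)} = 1 - x$
$T = 66675$
$\left(T - 15059\right) + w^{2}{\left(12 \right)} = \left(66675 - 15059\right) + \left(1 - 12\right)^{2} = 51616 + \left(1 - 12\right)^{2} = 51616 + \left(-11\right)^{2} = 51616 + 121 = 51737$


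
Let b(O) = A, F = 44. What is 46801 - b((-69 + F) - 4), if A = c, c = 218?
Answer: 46583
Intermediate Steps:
A = 218
b(O) = 218
46801 - b((-69 + F) - 4) = 46801 - 1*218 = 46801 - 218 = 46583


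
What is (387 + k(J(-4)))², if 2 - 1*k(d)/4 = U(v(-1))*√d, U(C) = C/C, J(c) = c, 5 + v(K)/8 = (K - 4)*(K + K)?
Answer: 155961 - 6320*I ≈ 1.5596e+5 - 6320.0*I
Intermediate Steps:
v(K) = -40 + 16*K*(-4 + K) (v(K) = -40 + 8*((K - 4)*(K + K)) = -40 + 8*((-4 + K)*(2*K)) = -40 + 8*(2*K*(-4 + K)) = -40 + 16*K*(-4 + K))
U(C) = 1
k(d) = 8 - 4*√d
(387 + k(J(-4)))² = (387 + (8 - 8*I))² = (395 - 8*I)²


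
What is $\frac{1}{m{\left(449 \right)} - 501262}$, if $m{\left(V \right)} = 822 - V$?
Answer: $- \frac{1}{500889} \approx -1.9965 \cdot 10^{-6}$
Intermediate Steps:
$\frac{1}{m{\left(449 \right)} - 501262} = \frac{1}{\left(822 - 449\right) - 501262} = \frac{1}{373 - 501262} = \frac{1}{-500889} = - \frac{1}{500889}$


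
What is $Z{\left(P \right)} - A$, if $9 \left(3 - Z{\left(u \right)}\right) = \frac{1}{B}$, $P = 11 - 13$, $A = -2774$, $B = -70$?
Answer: $\frac{1749511}{630} \approx 2777.0$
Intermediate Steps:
$P = -2$ ($P = 11 - 13 = -2$)
$Z{\left(u \right)} = \frac{1891}{630}$ ($Z{\left(u \right)} = 3 - \frac{1}{9 \left(-70\right)} = 3 - - \frac{1}{630} = 3 + \frac{1}{630} = \frac{1891}{630}$)
$Z{\left(P \right)} - A = \frac{1891}{630} - -2774 = \frac{1891}{630} + 2774 = \frac{1749511}{630}$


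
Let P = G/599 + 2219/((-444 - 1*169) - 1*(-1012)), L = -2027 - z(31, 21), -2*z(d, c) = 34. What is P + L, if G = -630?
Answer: -68473457/34143 ≈ -2005.5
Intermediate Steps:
z(d, c) = -17 (z(d, c) = -½*34 = -17)
L = -2010 (L = -2027 - 1*(-17) = -2027 + 17 = -2010)
P = 153973/34143 (P = -630/599 + 2219/((-444 - 1*169) - 1*(-1012)) = -630*1/599 + 2219/((-444 - 169) + 1012) = -630/599 + 2219/(-613 + 1012) = -630/599 + 2219/399 = -630/599 + 2219*(1/399) = -630/599 + 317/57 = 153973/34143 ≈ 4.5097)
P + L = 153973/34143 - 2010 = -68473457/34143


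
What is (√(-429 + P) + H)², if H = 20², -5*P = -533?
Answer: 798388/5 + 320*I*√2015 ≈ 1.5968e+5 + 14364.0*I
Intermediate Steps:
P = 533/5 (P = -⅕*(-533) = 533/5 ≈ 106.60)
H = 400
(√(-429 + P) + H)² = (√(-429 + 533/5) + 400)² = (√(-1612/5) + 400)² = (2*I*√2015/5 + 400)² = (400 + 2*I*√2015/5)²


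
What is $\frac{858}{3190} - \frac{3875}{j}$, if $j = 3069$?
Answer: $- \frac{14264}{14355} \approx -0.99366$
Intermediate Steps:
$\frac{858}{3190} - \frac{3875}{j} = \frac{858}{3190} - \frac{3875}{3069} = 858 \cdot \frac{1}{3190} - \frac{125}{99} = \frac{39}{145} - \frac{125}{99} = - \frac{14264}{14355}$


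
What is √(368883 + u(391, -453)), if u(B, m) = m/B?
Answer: 20*√140987562/391 ≈ 607.36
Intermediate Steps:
√(368883 + u(391, -453)) = √(368883 - 453/391) = √(144232800/391) = 20*√140987562/391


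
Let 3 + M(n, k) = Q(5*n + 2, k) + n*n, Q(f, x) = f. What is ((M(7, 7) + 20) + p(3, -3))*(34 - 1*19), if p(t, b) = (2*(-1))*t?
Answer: 1455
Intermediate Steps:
p(t, b) = -2*t
M(n, k) = -1 + n² + 5*n (M(n, k) = -3 + ((5*n + 2) + n*n) = -3 + ((2 + 5*n) + n²) = -3 + (2 + n² + 5*n) = -1 + n² + 5*n)
((M(7, 7) + 20) + p(3, -3))*(34 - 1*19) = (((-1 + 7² + 5*7) + 20) - 2*3)*(34 - 1*19) = (((-1 + 49 + 35) + 20) - 6)*(34 - 19) = ((83 + 20) - 6)*15 = (103 - 6)*15 = 97*15 = 1455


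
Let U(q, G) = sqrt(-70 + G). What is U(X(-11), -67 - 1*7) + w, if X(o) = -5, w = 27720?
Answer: 27720 + 12*I ≈ 27720.0 + 12.0*I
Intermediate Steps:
U(X(-11), -67 - 1*7) + w = sqrt(-70 + (-67 - 1*7)) + 27720 = sqrt(-70 + (-67 - 7)) + 27720 = sqrt(-70 - 74) + 27720 = sqrt(-144) + 27720 = 12*I + 27720 = 27720 + 12*I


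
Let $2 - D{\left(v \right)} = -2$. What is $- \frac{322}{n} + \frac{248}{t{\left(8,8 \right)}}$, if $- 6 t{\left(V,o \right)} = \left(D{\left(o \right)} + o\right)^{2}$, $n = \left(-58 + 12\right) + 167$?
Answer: $- \frac{4717}{363} \approx -12.994$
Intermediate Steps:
$D{\left(v \right)} = 4$ ($D{\left(v \right)} = 2 - -2 = 2 + 2 = 4$)
$n = 121$ ($n = -46 + 167 = 121$)
$t{\left(V,o \right)} = - \frac{\left(4 + o\right)^{2}}{6}$
$- \frac{322}{n} + \frac{248}{t{\left(8,8 \right)}} = - \frac{322}{121} + \frac{248}{\left(- \frac{1}{6}\right) \left(4 + 8\right)^{2}} = \left(-322\right) \frac{1}{121} + \frac{248}{\left(- \frac{1}{6}\right) 12^{2}} = - \frac{322}{121} + \frac{248}{\left(- \frac{1}{6}\right) 144} = - \frac{322}{121} + \frac{248}{-24} = - \frac{322}{121} + 248 \left(- \frac{1}{24}\right) = - \frac{322}{121} - \frac{31}{3} = - \frac{4717}{363}$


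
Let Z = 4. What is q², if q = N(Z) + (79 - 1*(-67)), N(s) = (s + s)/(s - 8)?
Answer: 20736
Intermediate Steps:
N(s) = 2*s/(-8 + s) (N(s) = (2*s)/(-8 + s) = 2*s/(-8 + s))
q = 144 (q = 2*4/(-8 + 4) + (79 - 1*(-67)) = 2*4/(-4) + (79 + 67) = 2*4*(-¼) + 146 = -2 + 146 = 144)
q² = 144² = 20736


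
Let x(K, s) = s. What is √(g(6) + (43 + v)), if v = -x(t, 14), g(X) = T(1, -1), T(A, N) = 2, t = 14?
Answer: √31 ≈ 5.5678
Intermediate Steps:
g(X) = 2
v = -14 (v = -1*14 = -14)
√(g(6) + (43 + v)) = √(2 + (43 - 14)) = √(2 + 29) = √31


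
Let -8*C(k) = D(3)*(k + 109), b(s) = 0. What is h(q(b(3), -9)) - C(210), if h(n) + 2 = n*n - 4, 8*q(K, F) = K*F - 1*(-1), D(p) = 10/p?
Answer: 24371/192 ≈ 126.93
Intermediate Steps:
q(K, F) = ⅛ + F*K/8 (q(K, F) = (K*F - 1*(-1))/8 = (F*K + 1)/8 = (1 + F*K)/8 = ⅛ + F*K/8)
C(k) = -545/12 - 5*k/12 (C(k) = -10/3*(k + 109)/8 = -10*(⅓)*(109 + k)/8 = -5*(109 + k)/12 = -(1090/3 + 10*k/3)/8 = -545/12 - 5*k/12)
h(n) = -6 + n² (h(n) = -2 + (n*n - 4) = -2 + (n² - 4) = -2 + (-4 + n²) = -6 + n²)
h(q(b(3), -9)) - C(210) = (-6 + (⅛ + (⅛)*(-9)*0)²) - (-545/12 - 5/12*210) = (-6 + (⅛ + 0)²) - (-545/12 - 175/2) = (-6 + (⅛)²) - 1*(-1595/12) = (-6 + 1/64) + 1595/12 = -383/64 + 1595/12 = 24371/192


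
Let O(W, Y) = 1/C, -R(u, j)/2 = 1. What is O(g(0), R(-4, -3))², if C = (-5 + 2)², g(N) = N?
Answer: 1/81 ≈ 0.012346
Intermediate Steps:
R(u, j) = -2 (R(u, j) = -2*1 = -2)
C = 9 (C = (-3)² = 9)
O(W, Y) = ⅑ (O(W, Y) = 1/9 = ⅑)
O(g(0), R(-4, -3))² = (⅑)² = 1/81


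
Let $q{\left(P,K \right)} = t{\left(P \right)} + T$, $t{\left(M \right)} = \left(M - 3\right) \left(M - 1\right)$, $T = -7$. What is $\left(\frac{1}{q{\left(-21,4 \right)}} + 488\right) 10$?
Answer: $\frac{2542490}{521} \approx 4880.0$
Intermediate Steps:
$t{\left(M \right)} = \left(-1 + M\right) \left(-3 + M\right)$ ($t{\left(M \right)} = \left(-3 + M\right) \left(-1 + M\right) = \left(-1 + M\right) \left(-3 + M\right)$)
$q{\left(P,K \right)} = -4 + P^{2} - 4 P$ ($q{\left(P,K \right)} = \left(3 + P^{2} - 4 P\right) - 7 = -4 + P^{2} - 4 P$)
$\left(\frac{1}{q{\left(-21,4 \right)}} + 488\right) 10 = \left(\frac{1}{-4 + \left(-21\right)^{2} - -84} + 488\right) 10 = \left(\frac{1}{-4 + 441 + 84} + 488\right) 10 = \left(\frac{1}{521} + 488\right) 10 = \frac{254249}{521} \cdot 10 = \frac{2542490}{521}$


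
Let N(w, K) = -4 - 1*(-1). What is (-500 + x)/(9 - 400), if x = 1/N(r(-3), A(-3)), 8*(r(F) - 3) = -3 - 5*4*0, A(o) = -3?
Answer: 1501/1173 ≈ 1.2796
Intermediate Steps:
r(F) = 21/8 (r(F) = 3 + (-3 - 5*4*0)/8 = 3 + (-3 - 20*0)/8 = 3 + (-3 + 0)/8 = 3 + (⅛)*(-3) = 3 - 3/8 = 21/8)
N(w, K) = -3 (N(w, K) = -4 + 1 = -3)
x = -⅓ (x = 1/(-3) = -⅓ ≈ -0.33333)
(-500 + x)/(9 - 400) = (-500 - ⅓)/(9 - 400) = -1501/3/(-391) = -1501/3*(-1/391) = 1501/1173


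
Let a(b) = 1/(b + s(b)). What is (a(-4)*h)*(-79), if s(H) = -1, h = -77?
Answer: -6083/5 ≈ -1216.6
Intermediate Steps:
a(b) = 1/(-1 + b) (a(b) = 1/(b - 1) = 1/(-1 + b))
(a(-4)*h)*(-79) = (-77/(-1 - 4))*(-79) = (-77/(-5))*(-79) = -⅕*(-77)*(-79) = (77/5)*(-79) = -6083/5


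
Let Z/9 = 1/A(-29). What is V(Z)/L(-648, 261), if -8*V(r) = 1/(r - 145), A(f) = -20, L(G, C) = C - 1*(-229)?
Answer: 1/570164 ≈ 1.7539e-6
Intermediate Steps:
L(G, C) = 229 + C (L(G, C) = C + 229 = 229 + C)
Z = -9/20 (Z = 9/(-20) = 9*(-1/20) = -9/20 ≈ -0.45000)
V(r) = -1/(8*(-145 + r)) (V(r) = -1/(8*(r - 145)) = -1/(8*(-145 + r)))
V(Z)/L(-648, 261) = (-1/(-1160 + 8*(-9/20)))/(229 + 261) = -1/(-1160 - 18/5)/490 = -1/(-5818/5)*(1/490) = -1*(-5/5818)*(1/490) = (5/5818)*(1/490) = 1/570164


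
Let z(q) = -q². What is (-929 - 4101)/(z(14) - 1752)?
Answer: 2515/974 ≈ 2.5821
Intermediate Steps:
(-929 - 4101)/(z(14) - 1752) = (-929 - 4101)/(-1*14² - 1752) = -5030/(-1*196 - 1752) = -5030/(-196 - 1752) = -5030/(-1948) = -5030*(-1/1948) = 2515/974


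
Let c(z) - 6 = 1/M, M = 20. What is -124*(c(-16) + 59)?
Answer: -40331/5 ≈ -8066.2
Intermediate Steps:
c(z) = 121/20 (c(z) = 6 + 1/20 = 121/20)
-124*(c(-16) + 59) = -124*(121/20 + 59) = -124*1301/20 = -40331/5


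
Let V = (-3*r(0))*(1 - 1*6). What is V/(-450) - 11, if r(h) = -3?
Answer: -109/10 ≈ -10.900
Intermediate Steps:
V = -45 (V = (-3*(-3))*(1 - 1*6) = 9*(1 - 6) = 9*(-5) = -45)
V/(-450) - 11 = -45/(-450) - 11 = -1/450*(-45) - 11 = ⅒ - 11 = -109/10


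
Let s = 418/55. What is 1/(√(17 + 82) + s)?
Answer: -190/1031 + 75*√11/1031 ≈ 0.056980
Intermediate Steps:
s = 38/5 (s = 418*(1/55) = 38/5 ≈ 7.6000)
1/(√(17 + 82) + s) = 1/(√(17 + 82) + 38/5) = 1/(√99 + 38/5) = 1/(3*√11 + 38/5) = 1/(38/5 + 3*√11)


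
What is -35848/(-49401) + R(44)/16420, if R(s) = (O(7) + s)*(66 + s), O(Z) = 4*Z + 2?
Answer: 49537415/40558221 ≈ 1.2214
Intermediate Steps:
O(Z) = 2 + 4*Z
R(s) = (30 + s)*(66 + s) (R(s) = ((2 + 4*7) + s)*(66 + s) = ((2 + 28) + s)*(66 + s) = (30 + s)*(66 + s))
-35848/(-49401) + R(44)/16420 = -35848/(-49401) + (1980 + 44**2 + 96*44)/16420 = -35848*(-1/49401) + (1980 + 1936 + 4224)*(1/16420) = 35848/49401 + 8140*(1/16420) = 35848/49401 + 407/821 = 49537415/40558221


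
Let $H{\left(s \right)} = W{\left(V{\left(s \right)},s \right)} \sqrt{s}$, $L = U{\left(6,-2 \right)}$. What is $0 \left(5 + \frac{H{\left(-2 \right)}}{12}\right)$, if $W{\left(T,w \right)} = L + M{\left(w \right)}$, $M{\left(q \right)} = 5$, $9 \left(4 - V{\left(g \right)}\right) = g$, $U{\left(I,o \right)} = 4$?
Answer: $0$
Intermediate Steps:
$V{\left(g \right)} = 4 - \frac{g}{9}$
$L = 4$
$W{\left(T,w \right)} = 9$ ($W{\left(T,w \right)} = 4 + 5 = 9$)
$H{\left(s \right)} = 9 \sqrt{s}$
$0 \left(5 + \frac{H{\left(-2 \right)}}{12}\right) = 0 \left(5 + \frac{9 \sqrt{-2}}{12}\right) = 0 \left(5 + 9 i \sqrt{2} \cdot \frac{1}{12}\right) = 0 \left(5 + \frac{3 i \sqrt{2}}{4}\right) = 0$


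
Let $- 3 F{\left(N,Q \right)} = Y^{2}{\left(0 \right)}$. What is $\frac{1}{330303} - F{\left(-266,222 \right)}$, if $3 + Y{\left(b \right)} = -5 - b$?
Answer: $\frac{7046465}{330303} \approx 21.333$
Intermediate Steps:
$Y{\left(b \right)} = -8 - b$ ($Y{\left(b \right)} = -3 - \left(5 + b\right) = -8 - b$)
$F{\left(N,Q \right)} = - \frac{64}{3}$ ($F{\left(N,Q \right)} = - \frac{\left(-8 - 0\right)^{2}}{3} = - \frac{\left(-8 + 0\right)^{2}}{3} = - \frac{\left(-8\right)^{2}}{3} = \left(- \frac{1}{3}\right) 64 = - \frac{64}{3}$)
$\frac{1}{330303} - F{\left(-266,222 \right)} = \frac{1}{330303} - - \frac{64}{3} = \frac{1}{330303} + \frac{64}{3} = \frac{7046465}{330303}$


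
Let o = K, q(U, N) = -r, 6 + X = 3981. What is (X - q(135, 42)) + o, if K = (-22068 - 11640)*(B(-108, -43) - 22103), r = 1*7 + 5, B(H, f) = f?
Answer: 746501355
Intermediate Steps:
X = 3975 (X = -6 + 3981 = 3975)
r = 12 (r = 7 + 5 = 12)
q(U, N) = -12 (q(U, N) = -1*12 = -12)
K = 746497368 (K = (-22068 - 11640)*(-43 - 22103) = -33708*(-22146) = 746497368)
o = 746497368
(X - q(135, 42)) + o = (3975 - 1*(-12)) + 746497368 = (3975 + 12) + 746497368 = 3987 + 746497368 = 746501355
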